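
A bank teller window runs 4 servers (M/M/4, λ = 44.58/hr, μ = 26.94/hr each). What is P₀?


a = λ/μ = 44.58/26.94 = 1.6548; ρ = a/c = 0.4137
Σ_{k=0}^{3} a^k/k! (terms k=0..3) = 1.00000 + 1.65479 + 1.36916 + 0.75522 = 4.77918
Tail: a^4/(4!(1−ρ)) = 7.49842/(24·0.5863) = 0.53289
P₀ = 1/(4.77918 + 0.53289) = 1/5.31206 = 0.188251

Final: 0.188251


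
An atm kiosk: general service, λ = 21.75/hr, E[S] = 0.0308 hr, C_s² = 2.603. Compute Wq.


ρ = λ·E[S] = 21.75·0.0308 = 0.6699
E[S²] = E[S]²(1+C_s²) = 0.0308²·(1+2.603) = 0.003418
Wq = λ·E[S²]/(2(1−ρ)) = 21.75·0.003418/(2·0.3301) = 0.11260 hr

Final: 0.11260 hr


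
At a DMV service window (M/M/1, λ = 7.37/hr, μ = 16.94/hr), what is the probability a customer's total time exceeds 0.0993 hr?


W ~ Exponential(μ−λ) for M/M/1.
μ − λ = 16.94 − 7.37 = 9.5700
P(W > t) = e^{−(μ−λ)t} = e^{−0.9503} = 0.386625

Final: 0.386625


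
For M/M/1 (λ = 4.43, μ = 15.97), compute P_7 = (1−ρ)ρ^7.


ρ = 4.43/15.97 = 0.2774
P_n = (1−ρ)·ρ^n = (1 − 0.2774)·0.2774^7 = 0.7226·0.0001264 = 0.00009133

Final: 0.00009133


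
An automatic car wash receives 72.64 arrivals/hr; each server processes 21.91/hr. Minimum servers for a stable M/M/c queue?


Stability requires cμ > λ ⇔ c > λ/μ.
λ/μ = 72.64/21.91 = 3.3154
Minimum integer c = ⌊3.3154⌋ + 1 = 4
Check: 4·21.91 = 87.64 > 72.64, while 3·21.91 = 65.73 ≤ 72.64

Final: 4 servers


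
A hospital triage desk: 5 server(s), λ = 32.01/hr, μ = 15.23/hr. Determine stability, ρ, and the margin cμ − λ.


Total capacity cμ = 5·15.23 = 76.15/hr
ρ = λ/(cμ) = 32.01/76.15 = 0.4204
Stable ⇔ ρ < 1: YES
Spare capacity = cμ − λ = 76.15 − 32.01 = 44.14/hr

Final: ρ = 0.4204; stable; margin = 44.14/hr


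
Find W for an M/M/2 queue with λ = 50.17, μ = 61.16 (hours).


a = 0.8203; ρ = 0.4102; P₀ = 0.418285
Lq = P₀·a^c·ρ/(c!(1−ρ)²) = 0.16591
Wq = Lq/λ = 0.16591/50.17 = 0.003307 hr
W = Wq + 1/μ = 0.003307 + 0.01635 = 0.01966 hr

Final: 0.01966 hr


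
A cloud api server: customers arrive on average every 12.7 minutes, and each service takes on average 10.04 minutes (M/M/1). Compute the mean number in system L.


λ = 60/12.7 = 4.7244 /hr
μ = 60/10.04 = 5.9761 /hr
ρ = λ/μ = 4.7244/5.9761 = 0.7906
L = ρ/(1−ρ) = 0.7906/0.2094 = 3.7744

Final: 3.7744


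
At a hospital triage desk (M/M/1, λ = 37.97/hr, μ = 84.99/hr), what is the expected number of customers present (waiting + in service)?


ρ = λ/μ = 37.97/84.99 = 0.4468
L = ρ/(1−ρ) = 0.4468/(1 − 0.4468) = 0.4468/0.5532 = 0.8075

Final: 0.8075


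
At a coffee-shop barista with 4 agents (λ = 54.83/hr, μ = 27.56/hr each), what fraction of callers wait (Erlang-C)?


a = λ/μ = 1.9895; ρ = a/4 = 0.4974
P₀ = 0.131934 (from M/M/c formula)
C(c,a) = [a^c/(c!(1−ρ))]·P₀ = [15.66593/(24·0.5026)]·0.131934
= 1.29866·0.131934 = 0.171338

Final: 0.171338


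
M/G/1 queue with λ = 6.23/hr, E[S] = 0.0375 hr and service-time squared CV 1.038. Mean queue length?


ρ = λ·E[S] = 6.23·0.0375 = 0.2336
Lq = ρ²(1+C_s²)/(2(1−ρ)) = 0.05458·(1+1.038)/(2·0.7664)
= 0.05458·2.0380/1.5328 = 0.07257

Final: 0.07257


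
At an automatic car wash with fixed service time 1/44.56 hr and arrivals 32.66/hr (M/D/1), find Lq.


ρ = 32.66/44.56 = 0.7329
M/D/1: Lq = ρ²/(2(1−ρ)) = 0.5372/(2·0.2671) = 1.00580

Final: 1.00580


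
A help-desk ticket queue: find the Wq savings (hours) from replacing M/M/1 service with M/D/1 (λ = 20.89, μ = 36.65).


ρ = 20.89/36.65 = 0.5700
Wq(M/M/1) = ρ/(μ−λ) = 0.5700/15.76 = 0.03617 hr
Wq(M/D/1) = ρ/(2(μ−λ)) = 0.01808 hr
Savings = 0.03617 − 0.01808 = 0.01808 hr

Final: 0.01808 hr


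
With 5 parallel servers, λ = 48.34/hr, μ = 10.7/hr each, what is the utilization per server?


ρ = λ/(cμ) = 48.34/(5·10.7) = 48.34/53.50 = 0.9036

Final: 0.9036


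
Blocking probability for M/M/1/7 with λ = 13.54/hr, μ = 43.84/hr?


ρ = λ/μ = 13.54/43.84 = 0.3089
P_K = (1−ρ)ρ^K/(1−ρ^(K+1)) = (0.6911·0.0002681)/(1 − 0.00008279)
= 0.0001853/0.999917 = 0.0001853

Final: 0.0001853


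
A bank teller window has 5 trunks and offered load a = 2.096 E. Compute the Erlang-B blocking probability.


B(c,a) = (a^c/c!) / Σ_{k=0}^{c} a^k/k!
a^5/5! = 0.337113
Σ terms (k=0..5): 1.00000 + 2.09600 + 2.19661 + 1.53470 + 0.80418 + 0.33711 = 7.968599
B = 0.337113/7.968599 = 0.042305

Final: 0.042305


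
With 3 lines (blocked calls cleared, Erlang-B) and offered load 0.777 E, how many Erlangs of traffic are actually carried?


B(3,0.777) = 0.036245 (Erlang-B)
Carried load = a(1 − B) = 0.777·(1 − 0.036245) = 0.777·0.963755 = 0.7488 E

Final: 0.7488 Erlangs


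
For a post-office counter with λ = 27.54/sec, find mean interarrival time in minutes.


Mean interarrival time = 1/λ = 1/27.54 second = 0.03631 second
In minutes: 0.03631 × 0.0166667 = 0.0006052 min

Final: 0.0006052 min


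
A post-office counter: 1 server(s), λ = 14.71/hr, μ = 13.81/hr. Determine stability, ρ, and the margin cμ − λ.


Total capacity cμ = 1·13.81 = 13.81/hr
ρ = λ/(cμ) = 14.71/13.81 = 1.0652
Stable ⇔ ρ < 1: NO
Spare capacity = cμ − λ = 13.81 − 14.71 = -0.90/hr

Final: ρ = 1.0652; unstable; margin = -0.90/hr


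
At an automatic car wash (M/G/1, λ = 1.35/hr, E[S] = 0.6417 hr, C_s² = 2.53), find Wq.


ρ = λ·E[S] = 1.35·0.6417 = 0.8663
E[S²] = E[S]²(1+C_s²) = 0.6417²·(1+2.53) = 1.453579
Wq = λ·E[S²]/(2(1−ρ)) = 1.35·1.453579/(2·0.1337) = 7.33829 hr

Final: 7.33829 hr


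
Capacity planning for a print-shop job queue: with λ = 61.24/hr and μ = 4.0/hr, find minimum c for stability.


Stability requires cμ > λ ⇔ c > λ/μ.
λ/μ = 61.24/4.0 = 15.3100
Minimum integer c = ⌊15.3100⌋ + 1 = 16
Check: 16·4.0 = 64.00 > 61.24, while 15·4.0 = 60.00 ≤ 61.24

Final: 16 servers


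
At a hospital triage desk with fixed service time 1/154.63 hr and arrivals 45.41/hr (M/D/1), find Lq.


ρ = 45.41/154.63 = 0.2937
M/D/1: Lq = ρ²/(2(1−ρ)) = 0.08624/(2·0.7063) = 0.06105

Final: 0.06105


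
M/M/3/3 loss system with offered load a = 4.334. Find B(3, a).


B(c,a) = (a^c/c!) / Σ_{k=0}^{c} a^k/k!
a^3/3! = 13.567989
Σ terms (k=0..3): 1.00000 + 4.33400 + 9.39178 + 13.56799 = 28.293767
B = 13.567989/28.293767 = 0.479540

Final: 0.479540


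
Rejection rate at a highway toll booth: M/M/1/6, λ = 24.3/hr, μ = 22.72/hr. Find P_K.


ρ = λ/μ = 24.3/22.72 = 1.0695
P_K = (1−ρ)ρ^K/(1−ρ^(K+1)) = (-0.06954·1.496882)/(1 − 1.600979)
= -0.104097/-0.600979 = 0.173212

Final: 0.173212


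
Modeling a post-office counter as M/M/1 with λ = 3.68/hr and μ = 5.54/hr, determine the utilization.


ρ = λ/μ = 3.68/5.54 = 0.6643

Final: 0.6643


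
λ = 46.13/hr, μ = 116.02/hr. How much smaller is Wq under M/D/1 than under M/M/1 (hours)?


ρ = 46.13/116.02 = 0.3976
Wq(M/M/1) = ρ/(μ−λ) = 0.3976/69.89 = 0.005689 hr
Wq(M/D/1) = ρ/(2(μ−λ)) = 0.002844 hr
Savings = 0.005689 − 0.002844 = 0.002844 hr

Final: 0.002844 hr


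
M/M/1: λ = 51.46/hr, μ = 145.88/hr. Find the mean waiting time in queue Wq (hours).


ρ = 51.46/145.88 = 0.3528
Wq = ρ/(μ−λ) = 0.3528/(145.88 − 51.46) = 0.3528/94.42 = 0.003736 hr

Final: 0.003736 hr


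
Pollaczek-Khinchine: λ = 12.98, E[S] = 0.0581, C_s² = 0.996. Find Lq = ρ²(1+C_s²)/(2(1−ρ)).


ρ = λ·E[S] = 12.98·0.0581 = 0.7541
Lq = ρ²(1+C_s²)/(2(1−ρ)) = 0.5687·(1+0.996)/(2·0.2459)
= 0.5687·1.9960/0.4917 = 2.30856

Final: 2.30856


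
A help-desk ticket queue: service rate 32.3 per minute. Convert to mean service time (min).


Mean service time = 1/μ = 1/32.3 minute = 0.03096 minute
In minutes: 0.03096 × 1 = 0.03096 min

Final: 0.03096 min


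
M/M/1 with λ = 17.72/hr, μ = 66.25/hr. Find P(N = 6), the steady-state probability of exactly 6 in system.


ρ = 17.72/66.25 = 0.2675
P_n = (1−ρ)·ρ^n = (1 − 0.2675)·0.2675^6 = 0.7325·0.0003662 = 0.0002682

Final: 0.0002682


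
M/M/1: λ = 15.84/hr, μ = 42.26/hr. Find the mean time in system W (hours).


W = 1/(μ−λ) = 1/(42.26 − 15.84) = 1/26.42 = 0.03785 hr

Final: 0.03785 hr


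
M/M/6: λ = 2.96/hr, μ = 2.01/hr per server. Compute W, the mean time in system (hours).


a = 1.4726; ρ = 0.2454; P₀ = 0.229269
Lq = P₀·a^c·ρ/(c!(1−ρ)²) = 0.001400
Wq = Lq/λ = 0.001400/2.96 = 0.0004730 hr
W = Wq + 1/μ = 0.0004730 + 0.49751 = 0.49799 hr

Final: 0.49799 hr


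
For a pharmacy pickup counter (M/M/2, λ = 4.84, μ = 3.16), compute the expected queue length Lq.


a = λ/μ = 1.5316; ρ = a/2 = 0.7658
P₀ = 0.132616
Lq = P₀·a^c·ρ / (c!·(1−ρ)²) = 0.132616·2.34594·0.7658/(2·0.05484)
= 2.17232

Final: 2.17232


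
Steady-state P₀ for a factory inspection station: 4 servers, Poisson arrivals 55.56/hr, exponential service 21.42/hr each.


a = λ/μ = 55.56/21.42 = 2.5938; ρ = a/c = 0.6485
Σ_{k=0}^{3} a^k/k! (terms k=0..3) = 1.00000 + 2.59384 + 3.36400 + 2.90855 = 9.86639
Tail: a^4/(4!(1−ρ)) = 45.26589/(24·0.3515) = 5.36518
P₀ = 1/(9.86639 + 5.36518) = 1/15.23157 = 0.065653

Final: 0.065653


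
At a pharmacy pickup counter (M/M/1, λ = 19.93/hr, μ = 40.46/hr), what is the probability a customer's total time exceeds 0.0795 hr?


W ~ Exponential(μ−λ) for M/M/1.
μ − λ = 40.46 − 19.93 = 20.5300
P(W > t) = e^{−(μ−λ)t} = e^{−1.6321} = 0.195512

Final: 0.195512


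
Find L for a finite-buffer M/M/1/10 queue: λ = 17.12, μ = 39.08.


ρ = 17.12/39.08 = 0.4381
L = ρ[1 − (K+1)ρ^K + Kρ^(K+1)] / [(1−ρ)(1−ρ^(K+1))]
Numerator: 0.4381·(1 − 11·0.0002603 + 10·0.0001140) = 0.437321
Denominator: (0.5619)·(0.999886) = 0.561860
L = 0.437321/0.561860 = 0.7783

Final: 0.7783


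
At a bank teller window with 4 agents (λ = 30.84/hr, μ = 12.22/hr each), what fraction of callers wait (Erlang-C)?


a = λ/μ = 2.5237; ρ = a/4 = 0.6309
P₀ = 0.071596 (from M/M/c formula)
C(c,a) = [a^c/(c!(1−ρ))]·P₀ = [40.56698/(24·0.3691)]·0.071596
= 4.57990·0.071596 = 0.327902

Final: 0.327902


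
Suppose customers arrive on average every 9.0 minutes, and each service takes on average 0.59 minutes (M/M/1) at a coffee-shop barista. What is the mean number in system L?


λ = 60/9.0 = 6.6667 /hr
μ = 60/0.59 = 101.6949 /hr
ρ = λ/μ = 6.6667/101.6949 = 0.06556
L = ρ/(1−ρ) = 0.06556/0.9344 = 0.07015

Final: 0.07015


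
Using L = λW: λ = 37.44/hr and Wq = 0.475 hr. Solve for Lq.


Lq = λWq = 37.44·0.475 = 17.7840

Final: 17.7840


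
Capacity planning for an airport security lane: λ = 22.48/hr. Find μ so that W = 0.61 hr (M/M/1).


W = 1/(μ−λ) ⇒ μ − λ = 1/W = 1/0.61 = 1.6393
μ = λ + 1/W = 22.48 + 1.6393 = 24.1193 per hr

Final: 24.1193 /hr


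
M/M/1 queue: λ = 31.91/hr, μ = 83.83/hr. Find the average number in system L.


ρ = λ/μ = 31.91/83.83 = 0.3807
L = ρ/(1−ρ) = 0.3807/(1 − 0.3807) = 0.3807/0.6193 = 0.6146

Final: 0.6146


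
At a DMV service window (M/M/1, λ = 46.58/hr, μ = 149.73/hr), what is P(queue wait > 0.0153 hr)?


ρ = 46.58/149.73 = 0.3111
P(Wq > t) = ρ·e^{−(μ−λ)t} = 0.3111·e^{−1.5782}
= 0.3111·0.206347 = 0.064193

Final: 0.064193


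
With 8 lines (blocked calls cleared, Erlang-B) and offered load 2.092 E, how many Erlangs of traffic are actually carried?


B(8,2.092) = 0.001123 (Erlang-B)
Carried load = a(1 − B) = 2.092·(1 − 0.001123) = 2.092·0.998877 = 2.0896 E

Final: 2.0896 Erlangs


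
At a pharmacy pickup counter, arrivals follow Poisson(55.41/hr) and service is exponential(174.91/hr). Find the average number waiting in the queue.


ρ = 55.41/174.91 = 0.3168
Lq = ρ²/(1−ρ) = 0.1004/0.6832 = 0.1469

Final: 0.1469


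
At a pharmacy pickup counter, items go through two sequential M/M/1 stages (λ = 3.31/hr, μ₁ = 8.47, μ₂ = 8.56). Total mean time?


Each node sees arrival rate λ = 3.31/hr (tandem ⇒ throughput preserved).
W₁ = 1/(μ₁−λ) = 1/(8.47−3.31) = 0.19380 hr
W₂ = 1/(μ₂−λ) = 1/(8.56−3.31) = 0.19048 hr
W_total = W₁ + W₂ = 0.19380 + 0.19048 = 0.38427 hr

Final: 0.38427 hr


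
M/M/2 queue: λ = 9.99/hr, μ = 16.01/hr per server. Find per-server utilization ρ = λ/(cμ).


ρ = λ/(cμ) = 9.99/(2·16.01) = 9.99/32.02 = 0.3120

Final: 0.3120


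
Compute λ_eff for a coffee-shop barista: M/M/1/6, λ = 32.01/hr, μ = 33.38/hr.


ρ = 0.9590; P_K = (1−ρ)ρ^6/(1−ρ^7) = 0.125538
λ_eff = λ(1 − P_K) = 32.01·(1 − 0.125538) = 32.01·0.874462 = 27.9915 /hr

Final: 27.9915 /hr


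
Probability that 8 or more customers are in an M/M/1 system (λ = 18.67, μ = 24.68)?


ρ = 18.67/24.68 = 0.7565
P(N ≥ n) = ρ^n = 0.7565^8 = 0.107249

Final: 0.107249


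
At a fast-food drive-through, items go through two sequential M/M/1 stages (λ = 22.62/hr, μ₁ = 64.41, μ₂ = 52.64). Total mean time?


Each node sees arrival rate λ = 22.62/hr (tandem ⇒ throughput preserved).
W₁ = 1/(μ₁−λ) = 1/(64.41−22.62) = 0.02393 hr
W₂ = 1/(μ₂−λ) = 1/(52.64−22.62) = 0.03331 hr
W_total = W₁ + W₂ = 0.02393 + 0.03331 = 0.05724 hr

Final: 0.05724 hr


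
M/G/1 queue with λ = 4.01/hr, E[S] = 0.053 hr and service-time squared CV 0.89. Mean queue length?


ρ = λ·E[S] = 4.01·0.053 = 0.2125
Lq = ρ²(1+C_s²)/(2(1−ρ)) = 0.04517·(1+0.89)/(2·0.7875)
= 0.04517·1.8900/1.5749 = 0.05420

Final: 0.05420


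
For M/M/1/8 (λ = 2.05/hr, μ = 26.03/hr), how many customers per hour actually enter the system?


ρ = 0.07876; P_K = (1−ρ)ρ^8/(1−ρ^9) = 0.000000001363
λ_eff = λ(1 − P_K) = 2.05·(1 − 0.000000001363) = 2.05·1.000000 = 2.0500 /hr

Final: 2.0500 /hr


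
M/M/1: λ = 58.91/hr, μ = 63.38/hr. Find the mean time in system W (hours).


W = 1/(μ−λ) = 1/(63.38 − 58.91) = 1/4.47 = 0.2237 hr

Final: 0.2237 hr


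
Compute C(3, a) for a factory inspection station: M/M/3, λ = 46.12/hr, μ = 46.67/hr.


a = λ/μ = 0.9882; ρ = a/3 = 0.3294
P₀ = 0.368141 (from M/M/c formula)
C(c,a) = [a^c/(c!(1−ρ))]·P₀ = [0.96506/(6·0.6706)]·0.368141
= 0.23985·0.368141 = 0.088299

Final: 0.088299


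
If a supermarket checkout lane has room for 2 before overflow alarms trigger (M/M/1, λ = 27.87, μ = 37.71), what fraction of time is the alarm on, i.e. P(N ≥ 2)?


ρ = 27.87/37.71 = 0.7391
P(N ≥ n) = ρ^n = 0.7391^2 = 0.546212

Final: 0.546212


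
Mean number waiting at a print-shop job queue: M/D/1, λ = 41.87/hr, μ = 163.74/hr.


ρ = 41.87/163.74 = 0.2557
M/D/1: Lq = ρ²/(2(1−ρ)) = 0.06539/(2·0.7443) = 0.04393

Final: 0.04393


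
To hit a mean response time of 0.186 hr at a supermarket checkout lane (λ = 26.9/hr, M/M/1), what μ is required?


W = 1/(μ−λ) ⇒ μ − λ = 1/W = 1/0.186 = 5.3763
μ = λ + 1/W = 26.9 + 5.3763 = 32.2763 per hr

Final: 32.2763 /hr


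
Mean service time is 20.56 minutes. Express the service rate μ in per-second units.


μ = 1/(service time) in consistent units.
1 second = 0.0166667 min, so μ = 0.0166667/20.56 = 0.0008106 per second

Final: 0.0008106 /sec


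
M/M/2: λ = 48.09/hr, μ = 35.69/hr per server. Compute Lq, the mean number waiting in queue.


a = λ/μ = 1.3474; ρ = a/2 = 0.6737
P₀ = 0.194944
Lq = P₀·a^c·ρ / (c!·(1−ρ)²) = 0.194944·1.81558·0.6737/(2·0.10646)
= 1.11993

Final: 1.11993


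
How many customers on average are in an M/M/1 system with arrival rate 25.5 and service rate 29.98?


ρ = λ/μ = 25.5/29.98 = 0.8506
L = ρ/(1−ρ) = 0.8506/(1 − 0.8506) = 0.8506/0.1494 = 5.6920

Final: 5.6920


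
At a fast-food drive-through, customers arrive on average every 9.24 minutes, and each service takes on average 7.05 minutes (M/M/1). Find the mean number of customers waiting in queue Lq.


λ = 60/9.24 = 6.4935 /hr
μ = 60/7.05 = 8.5106 /hr
ρ = λ/μ = 6.4935/8.5106 = 0.7630
Lq = ρ²/(1−ρ) = 0.5821/0.2370 = 2.4562

Final: 2.4562


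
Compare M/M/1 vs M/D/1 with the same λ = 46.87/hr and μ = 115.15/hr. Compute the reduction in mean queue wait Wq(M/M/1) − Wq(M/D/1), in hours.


ρ = 46.87/115.15 = 0.4070
Wq(M/M/1) = ρ/(μ−λ) = 0.4070/68.28 = 0.005961 hr
Wq(M/D/1) = ρ/(2(μ−λ)) = 0.002981 hr
Savings = 0.005961 − 0.002981 = 0.002981 hr

Final: 0.002981 hr


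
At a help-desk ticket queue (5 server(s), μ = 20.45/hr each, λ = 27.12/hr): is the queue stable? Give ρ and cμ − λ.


Total capacity cμ = 5·20.45 = 102.25/hr
ρ = λ/(cμ) = 27.12/102.25 = 0.2652
Stable ⇔ ρ < 1: YES
Spare capacity = cμ − λ = 102.25 − 27.12 = 75.13/hr

Final: ρ = 0.2652; stable; margin = 75.13/hr


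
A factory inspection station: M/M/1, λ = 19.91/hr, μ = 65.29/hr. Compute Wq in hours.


ρ = 19.91/65.29 = 0.3049
Wq = ρ/(μ−λ) = 0.3049/(65.29 − 19.91) = 0.3049/45.38 = 0.006720 hr

Final: 0.006720 hr


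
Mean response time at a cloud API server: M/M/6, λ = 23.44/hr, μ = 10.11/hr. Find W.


a = 2.3185; ρ = 0.3864; P₀ = 0.098066
Lq = P₀·a^c·ρ/(c!(1−ρ)²) = 0.02171
Wq = Lq/λ = 0.02171/23.44 = 0.0009264 hr
W = Wq + 1/μ = 0.0009264 + 0.09891 = 0.09984 hr

Final: 0.09984 hr


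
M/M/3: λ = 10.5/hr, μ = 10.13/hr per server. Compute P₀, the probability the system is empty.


a = λ/μ = 10.5/10.13 = 1.0365; ρ = a/c = 0.3455
Σ_{k=0}^{2} a^k/k! (terms k=0..2) = 1.00000 + 1.03653 + 0.53719 = 2.57372
Tail: a^3/(3!(1−ρ)) = 1.11363/(6·0.6545) = 0.28359
P₀ = 1/(2.57372 + 0.28359) = 1/2.85730 = 0.349980

Final: 0.349980


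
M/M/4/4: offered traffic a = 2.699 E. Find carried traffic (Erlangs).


B(4,2.699) = 0.172346 (Erlang-B)
Carried load = a(1 − B) = 2.699·(1 − 0.172346) = 2.699·0.827654 = 2.2338 E

Final: 2.2338 Erlangs


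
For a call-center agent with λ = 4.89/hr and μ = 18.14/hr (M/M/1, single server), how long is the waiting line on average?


ρ = 4.89/18.14 = 0.2696
Lq = ρ²/(1−ρ) = 0.07267/0.7304 = 0.09949

Final: 0.09949


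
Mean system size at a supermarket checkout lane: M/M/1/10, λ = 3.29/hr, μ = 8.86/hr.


ρ = 3.29/8.86 = 0.3713
L = ρ[1 − (K+1)ρ^K + Kρ^(K+1)] / [(1−ρ)(1−ρ^(K+1))]
Numerator: 0.3713·(1 − 11·0.00004985 + 10·0.00001851) = 0.371197
Denominator: (0.6287)·(0.999981) = 0.628657
L = 0.371197/0.628657 = 0.5905

Final: 0.5905


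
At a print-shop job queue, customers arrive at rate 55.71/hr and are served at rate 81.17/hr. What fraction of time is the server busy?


ρ = λ/μ = 55.71/81.17 = 0.6863

Final: 0.6863


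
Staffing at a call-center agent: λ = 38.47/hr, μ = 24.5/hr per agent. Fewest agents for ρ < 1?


Stability requires cμ > λ ⇔ c > λ/μ.
λ/μ = 38.47/24.5 = 1.5702
Minimum integer c = ⌊1.5702⌋ + 1 = 2
Check: 2·24.5 = 49.00 > 38.47, while 1·24.5 = 24.50 ≤ 38.47

Final: 2 servers


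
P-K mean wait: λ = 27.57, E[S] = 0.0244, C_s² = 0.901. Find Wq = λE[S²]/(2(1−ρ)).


ρ = λ·E[S] = 27.57·0.0244 = 0.6727
E[S²] = E[S]²(1+C_s²) = 0.0244²·(1+0.901) = 0.001132
Wq = λ·E[S²]/(2(1−ρ)) = 27.57·0.001132/(2·0.3273) = 0.04767 hr

Final: 0.04767 hr


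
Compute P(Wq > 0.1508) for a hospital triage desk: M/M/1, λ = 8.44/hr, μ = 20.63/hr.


ρ = 8.44/20.63 = 0.4091
P(Wq > t) = ρ·e^{−(μ−λ)t} = 0.4091·e^{−1.8383}
= 0.4091·0.159095 = 0.065088

Final: 0.065088


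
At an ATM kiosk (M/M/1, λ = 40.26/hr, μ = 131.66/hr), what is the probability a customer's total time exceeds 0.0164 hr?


W ~ Exponential(μ−λ) for M/M/1.
μ − λ = 131.66 − 40.26 = 91.4000
P(W > t) = e^{−(μ−λ)t} = e^{−1.4990} = 0.223362

Final: 0.223362


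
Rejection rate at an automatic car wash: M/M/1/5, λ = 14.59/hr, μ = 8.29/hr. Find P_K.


ρ = λ/μ = 14.59/8.29 = 1.7600
P_K = (1−ρ)ρ^K/(1−ρ^(K+1)) = (-0.7600·16.885107)/(1 − 29.716973)
= -12.831866/-28.716973 = 0.446839

Final: 0.446839


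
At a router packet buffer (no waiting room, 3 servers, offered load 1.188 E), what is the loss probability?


B(c,a) = (a^c/c!) / Σ_{k=0}^{c} a^k/k!
a^3/3! = 0.279446
Σ terms (k=0..3): 1.00000 + 1.18800 + 0.70567 + 0.27945 = 3.173118
B = 0.279446/3.173118 = 0.088067

Final: 0.088067


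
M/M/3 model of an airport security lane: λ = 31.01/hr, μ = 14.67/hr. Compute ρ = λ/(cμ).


ρ = λ/(cμ) = 31.01/(3·14.67) = 31.01/44.01 = 0.7046

Final: 0.7046


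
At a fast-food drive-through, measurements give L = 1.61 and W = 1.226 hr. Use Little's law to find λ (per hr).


λ = L/W = 1.61/1.226 = 1.3132 /hr

Final: 1.3132 /hr


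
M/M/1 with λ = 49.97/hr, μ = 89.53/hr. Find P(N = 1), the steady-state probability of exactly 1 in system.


ρ = 49.97/89.53 = 0.5581
P_n = (1−ρ)·ρ^n = (1 − 0.5581)·0.5581^1 = 0.4419·0.558137 = 0.246620

Final: 0.246620


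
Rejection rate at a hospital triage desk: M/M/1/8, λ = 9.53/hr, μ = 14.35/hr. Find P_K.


ρ = λ/μ = 9.53/14.35 = 0.6641
P_K = (1−ρ)ρ^K/(1−ρ^(K+1)) = (0.3359·0.037838)/(1 − 0.025129)
= 0.012709/0.974871 = 0.013037

Final: 0.013037


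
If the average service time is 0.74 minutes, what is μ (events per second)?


μ = 1/(service time) in consistent units.
1 second = 0.0166667 min, so μ = 0.0166667/0.74 = 0.02252 per second

Final: 0.02252 /sec


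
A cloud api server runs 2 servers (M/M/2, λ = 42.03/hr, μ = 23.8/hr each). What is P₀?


a = λ/μ = 42.03/23.8 = 1.7660; ρ = a/c = 0.8830
Σ_{k=0}^{1} a^k/k! (terms k=0..1) = 1.00000 + 1.76597 = 2.76597
Tail: a^2/(2!(1−ρ)) = 3.11864/(2·0.1170) = 13.32560
P₀ = 1/(2.76597 + 13.32560) = 1/16.09156 = 0.062144

Final: 0.062144


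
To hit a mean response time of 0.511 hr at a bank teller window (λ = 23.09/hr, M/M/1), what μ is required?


W = 1/(μ−λ) ⇒ μ − λ = 1/W = 1/0.511 = 1.9569
μ = λ + 1/W = 23.09 + 1.9569 = 25.0469 per hr

Final: 25.0469 /hr


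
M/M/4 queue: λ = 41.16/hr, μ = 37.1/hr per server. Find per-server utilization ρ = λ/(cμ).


ρ = λ/(cμ) = 41.16/(4·37.1) = 41.16/148.40 = 0.2774

Final: 0.2774


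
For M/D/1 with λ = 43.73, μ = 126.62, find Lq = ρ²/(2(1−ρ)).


ρ = 43.73/126.62 = 0.3454
M/D/1: Lq = ρ²/(2(1−ρ)) = 0.1193/(2·0.6546) = 0.09110

Final: 0.09110


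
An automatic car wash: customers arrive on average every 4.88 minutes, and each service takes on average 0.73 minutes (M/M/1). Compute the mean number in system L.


λ = 60/4.88 = 12.2951 /hr
μ = 60/0.73 = 82.1918 /hr
ρ = λ/μ = 12.2951/82.1918 = 0.1496
L = ρ/(1−ρ) = 0.1496/0.8504 = 0.1759

Final: 0.1759


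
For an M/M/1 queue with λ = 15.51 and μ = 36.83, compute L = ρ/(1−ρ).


ρ = λ/μ = 15.51/36.83 = 0.4211
L = ρ/(1−ρ) = 0.4211/(1 − 0.4211) = 0.4211/0.5789 = 0.7275

Final: 0.7275


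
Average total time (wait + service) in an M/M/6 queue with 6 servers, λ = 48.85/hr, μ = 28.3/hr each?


a = 1.7261; ρ = 0.2877; P₀ = 0.177862
Lq = P₀·a^c·ρ/(c!(1−ρ)²) = 0.003705
Wq = Lq/λ = 0.003705/48.85 = 0.00007585 hr
W = Wq + 1/μ = 0.00007585 + 0.03534 = 0.03541 hr

Final: 0.03541 hr


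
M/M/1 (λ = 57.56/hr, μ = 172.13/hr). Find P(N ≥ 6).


ρ = 57.56/172.13 = 0.3344
P(N ≥ n) = ρ^n = 0.3344^6 = 0.001398

Final: 0.001398


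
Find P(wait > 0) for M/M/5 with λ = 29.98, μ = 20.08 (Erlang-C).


a = λ/μ = 1.4930; ρ = a/5 = 0.2986
P₀ = 0.224342 (from M/M/c formula)
C(c,a) = [a^c/(c!(1−ρ))]·P₀ = [7.41890/(120·0.7014)]·0.224342
= 0.08814·0.224342 = 0.019775

Final: 0.019775


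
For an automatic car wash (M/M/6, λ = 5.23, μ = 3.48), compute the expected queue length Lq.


a = λ/μ = 1.5029; ρ = a/6 = 0.2505
P₀ = 0.222433
Lq = P₀·a^c·ρ / (c!·(1−ρ)²) = 0.222433·11.52218·0.2505/(720·0.56178)
= 0.001587

Final: 0.001587


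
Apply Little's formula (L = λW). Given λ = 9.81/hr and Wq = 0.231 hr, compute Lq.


Lq = λWq = 9.81·0.231 = 2.2661

Final: 2.2661


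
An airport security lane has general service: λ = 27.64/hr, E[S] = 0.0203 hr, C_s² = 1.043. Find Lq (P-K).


ρ = λ·E[S] = 27.64·0.0203 = 0.5611
Lq = ρ²(1+C_s²)/(2(1−ρ)) = 0.3148·(1+1.043)/(2·0.4389)
= 0.3148·2.0430/0.8778 = 0.73271

Final: 0.73271


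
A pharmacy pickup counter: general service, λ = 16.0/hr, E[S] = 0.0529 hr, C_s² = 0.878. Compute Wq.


ρ = λ·E[S] = 16.0·0.0529 = 0.8464
E[S²] = E[S]²(1+C_s²) = 0.0529²·(1+0.878) = 0.005255
Wq = λ·E[S²]/(2(1−ρ)) = 16.0·0.005255/(2·0.1536) = 0.27372 hr

Final: 0.27372 hr


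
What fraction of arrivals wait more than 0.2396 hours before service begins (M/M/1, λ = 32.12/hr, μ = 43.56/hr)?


ρ = 32.12/43.56 = 0.7374
P(Wq > t) = ρ·e^{−(μ−λ)t} = 0.7374·e^{−2.7410}
= 0.7374·0.064504 = 0.047564

Final: 0.047564


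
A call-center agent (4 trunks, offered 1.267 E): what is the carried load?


B(4,1.267) = 0.030538 (Erlang-B)
Carried load = a(1 − B) = 1.267·(1 − 0.030538) = 1.267·0.969462 = 1.2283 E

Final: 1.2283 Erlangs


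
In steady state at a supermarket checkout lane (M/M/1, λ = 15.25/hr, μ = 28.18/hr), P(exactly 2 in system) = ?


ρ = 15.25/28.18 = 0.5412
P_n = (1−ρ)·ρ^n = (1 − 0.5412)·0.5412^2 = 0.4588·0.292858 = 0.134374

Final: 0.134374


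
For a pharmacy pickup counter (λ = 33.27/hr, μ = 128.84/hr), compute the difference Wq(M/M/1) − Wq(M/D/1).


ρ = 33.27/128.84 = 0.2582
Wq(M/M/1) = ρ/(μ−λ) = 0.2582/95.57 = 0.002702 hr
Wq(M/D/1) = ρ/(2(μ−λ)) = 0.001351 hr
Savings = 0.002702 − 0.001351 = 0.001351 hr

Final: 0.001351 hr


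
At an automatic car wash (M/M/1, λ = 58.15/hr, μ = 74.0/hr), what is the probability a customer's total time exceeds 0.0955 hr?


W ~ Exponential(μ−λ) for M/M/1.
μ − λ = 74.0 − 58.15 = 15.8500
P(W > t) = e^{−(μ−λ)t} = e^{−1.5137} = 0.220100

Final: 0.220100


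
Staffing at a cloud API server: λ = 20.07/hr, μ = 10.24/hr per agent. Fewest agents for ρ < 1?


Stability requires cμ > λ ⇔ c > λ/μ.
λ/μ = 20.07/10.24 = 1.9600
Minimum integer c = ⌊1.9600⌋ + 1 = 2
Check: 2·10.24 = 20.48 > 20.07, while 1·10.24 = 10.24 ≤ 20.07

Final: 2 servers


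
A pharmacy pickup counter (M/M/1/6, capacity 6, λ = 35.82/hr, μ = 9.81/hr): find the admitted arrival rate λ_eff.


ρ = 3.6514; P_K = (1−ρ)ρ^6/(1−ρ^7) = 0.726215
λ_eff = λ(1 − P_K) = 35.82·(1 − 0.726215) = 35.82·0.273785 = 9.8070 /hr

Final: 9.8070 /hr


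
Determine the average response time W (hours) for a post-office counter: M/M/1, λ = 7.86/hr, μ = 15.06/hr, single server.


W = 1/(μ−λ) = 1/(15.06 − 7.86) = 1/7.20 = 0.1389 hr

Final: 0.1389 hr


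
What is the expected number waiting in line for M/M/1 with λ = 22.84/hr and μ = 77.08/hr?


ρ = 22.84/77.08 = 0.2963
Lq = ρ²/(1−ρ) = 0.08780/0.7037 = 0.1248

Final: 0.1248


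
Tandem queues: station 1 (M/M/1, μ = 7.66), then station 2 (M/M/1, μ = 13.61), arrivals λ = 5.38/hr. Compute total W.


Each node sees arrival rate λ = 5.38/hr (tandem ⇒ throughput preserved).
W₁ = 1/(μ₁−λ) = 1/(7.66−5.38) = 0.43860 hr
W₂ = 1/(μ₂−λ) = 1/(13.61−5.38) = 0.12151 hr
W_total = W₁ + W₂ = 0.43860 + 0.12151 = 0.56010 hr

Final: 0.56010 hr


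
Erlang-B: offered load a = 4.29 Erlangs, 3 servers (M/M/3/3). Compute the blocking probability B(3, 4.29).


B(c,a) = (a^c/c!) / Σ_{k=0}^{c} a^k/k!
a^3/3! = 13.158932
Σ terms (k=0..3): 1.00000 + 4.29000 + 9.20205 + 13.15893 = 27.650982
B = 13.158932/27.650982 = 0.475894

Final: 0.475894


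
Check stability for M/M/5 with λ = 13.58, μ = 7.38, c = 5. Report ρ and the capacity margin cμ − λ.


Total capacity cμ = 5·7.38 = 36.90/hr
ρ = λ/(cμ) = 13.58/36.90 = 0.3680
Stable ⇔ ρ < 1: YES
Spare capacity = cμ − λ = 36.90 − 13.58 = 23.32/hr

Final: ρ = 0.3680; stable; margin = 23.32/hr


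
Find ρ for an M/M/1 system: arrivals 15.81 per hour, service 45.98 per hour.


ρ = λ/μ = 15.81/45.98 = 0.3438

Final: 0.3438


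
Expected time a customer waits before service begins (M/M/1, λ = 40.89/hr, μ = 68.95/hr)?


ρ = 40.89/68.95 = 0.5930
Wq = ρ/(μ−λ) = 0.5930/(68.95 − 40.89) = 0.5930/28.06 = 0.02113 hr

Final: 0.02113 hr


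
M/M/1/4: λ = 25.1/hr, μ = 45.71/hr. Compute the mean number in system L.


ρ = 25.1/45.71 = 0.5491
L = ρ[1 − (K+1)ρ^K + Kρ^(K+1)] / [(1−ρ)(1−ρ^(K+1))]
Numerator: 0.5491·(1 − 5·0.090918 + 4·0.049924) = 0.409149
Denominator: (0.4509)·(0.950076) = 0.428376
L = 0.409149/0.428376 = 0.9551

Final: 0.9551


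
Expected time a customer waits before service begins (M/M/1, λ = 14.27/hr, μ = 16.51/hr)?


ρ = 14.27/16.51 = 0.8643
Wq = ρ/(μ−λ) = 0.8643/(16.51 − 14.27) = 0.8643/2.24 = 0.3859 hr

Final: 0.3859 hr


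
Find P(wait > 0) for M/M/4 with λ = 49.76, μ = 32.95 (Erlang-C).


a = λ/μ = 1.5102; ρ = a/4 = 0.3775
P₀ = 0.218692 (from M/M/c formula)
C(c,a) = [a^c/(c!(1−ρ))]·P₀ = [5.20116/(24·0.6225)]·0.218692
= 0.34816·0.218692 = 0.076140

Final: 0.076140


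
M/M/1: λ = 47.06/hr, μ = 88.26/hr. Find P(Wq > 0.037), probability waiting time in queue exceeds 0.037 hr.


ρ = 47.06/88.26 = 0.5332
P(Wq > t) = ρ·e^{−(μ−λ)t} = 0.5332·e^{−1.5244}
= 0.5332·0.217752 = 0.116105

Final: 0.116105


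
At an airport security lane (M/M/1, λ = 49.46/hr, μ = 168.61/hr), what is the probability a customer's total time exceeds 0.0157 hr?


W ~ Exponential(μ−λ) for M/M/1.
μ − λ = 168.61 − 49.46 = 119.1500
P(W > t) = e^{−(μ−λ)t} = e^{−1.8707} = 0.154023

Final: 0.154023


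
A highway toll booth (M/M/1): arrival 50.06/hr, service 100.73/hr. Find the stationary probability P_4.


ρ = 50.06/100.73 = 0.4970
P_n = (1−ρ)·ρ^n = (1 − 0.4970)·0.4970^4 = 0.5030·0.061000 = 0.030685

Final: 0.030685


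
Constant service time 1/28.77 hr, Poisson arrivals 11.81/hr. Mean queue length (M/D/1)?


ρ = 11.81/28.77 = 0.4105
M/D/1: Lq = ρ²/(2(1−ρ)) = 0.1685/(2·0.5895) = 0.14292

Final: 0.14292


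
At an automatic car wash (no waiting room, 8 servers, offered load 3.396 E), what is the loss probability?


B(c,a) = (a^c/c!) / Σ_{k=0}^{c} a^k/k!
a^8/8! = 0.438754
Σ terms (k=0..8): 1.00000 + 3.39600 + 5.76641 + 6.52757 + 5.54191 + 3.76407 + 2.13046 + 1.03358 + 0.43875 = 29.598750
B = 0.438754/29.598750 = 0.014823

Final: 0.014823


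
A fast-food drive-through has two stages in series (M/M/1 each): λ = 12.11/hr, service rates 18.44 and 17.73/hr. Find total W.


Each node sees arrival rate λ = 12.11/hr (tandem ⇒ throughput preserved).
W₁ = 1/(μ₁−λ) = 1/(18.44−12.11) = 0.15798 hr
W₂ = 1/(μ₂−λ) = 1/(17.73−12.11) = 0.17794 hr
W_total = W₁ + W₂ = 0.15798 + 0.17794 = 0.33591 hr

Final: 0.33591 hr


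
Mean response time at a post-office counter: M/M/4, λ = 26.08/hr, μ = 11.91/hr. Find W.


a = 2.1898; ρ = 0.5474; P₀ = 0.105774
Lq = P₀·a^c·ρ/(c!(1−ρ)²) = 0.27085
Wq = Lq/λ = 0.27085/26.08 = 0.01039 hr
W = Wq + 1/μ = 0.01039 + 0.08396 = 0.09435 hr

Final: 0.09435 hr


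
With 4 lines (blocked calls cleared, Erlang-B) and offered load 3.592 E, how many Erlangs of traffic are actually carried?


B(4,3.592) = 0.269858 (Erlang-B)
Carried load = a(1 − B) = 3.592·(1 − 0.269858) = 3.592·0.730142 = 2.6227 E

Final: 2.6227 Erlangs


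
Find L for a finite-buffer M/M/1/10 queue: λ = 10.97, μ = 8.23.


ρ = 10.97/8.23 = 1.3329
L = ρ[1 − (K+1)ρ^K + Kρ^(K+1)] / [(1−ρ)(1−ρ^(K+1))]
Numerator: 1.3329·(1 − 11·17.703858 + 10·23.597974) = 56.299290
Denominator: (-0.3329)·(-22.597974) = 7.523505
L = 56.299290/7.523505 = 7.4831

Final: 7.4831


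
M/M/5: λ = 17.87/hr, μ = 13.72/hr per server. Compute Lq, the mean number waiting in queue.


a = λ/μ = 1.3025; ρ = a/5 = 0.2605
P₀ = 0.271656
Lq = P₀·a^c·ρ / (c!·(1−ρ)²) = 0.271656·3.74845·0.2605/(120·0.54687)
= 0.004042

Final: 0.004042


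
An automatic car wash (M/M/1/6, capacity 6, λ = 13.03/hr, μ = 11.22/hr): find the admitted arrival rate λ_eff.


ρ = 1.1613; P_K = (1−ρ)ρ^6/(1−ρ^7) = 0.214046
λ_eff = λ(1 − P_K) = 13.03·(1 − 0.214046) = 13.03·0.785954 = 10.2410 /hr

Final: 10.2410 /hr


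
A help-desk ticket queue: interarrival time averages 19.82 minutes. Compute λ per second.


λ = 1/(interarrival time) in consistent units.
1 second = 0.0166667 min, so λ = 0.0166667/19.82 = 0.0008409 per second

Final: 0.0008409 /sec


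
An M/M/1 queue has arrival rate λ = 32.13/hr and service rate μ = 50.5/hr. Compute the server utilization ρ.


ρ = λ/μ = 32.13/50.5 = 0.6362

Final: 0.6362


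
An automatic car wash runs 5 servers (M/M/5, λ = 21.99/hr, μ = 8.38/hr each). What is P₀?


a = λ/μ = 21.99/8.38 = 2.6241; ρ = a/c = 0.5248
Σ_{k=0}^{4} a^k/k! (terms k=0..4) = 1.00000 + 2.62411 + 3.44296 + 3.01157 + 1.97567 = 12.05430
Tail: a^5/(5!(1−ρ)) = 124.42454/(120·0.4752) = 2.18206
P₀ = 1/(12.05430 + 2.18206) = 1/14.23637 = 0.070243

Final: 0.070243


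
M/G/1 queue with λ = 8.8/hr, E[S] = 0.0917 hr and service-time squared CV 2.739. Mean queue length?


ρ = λ·E[S] = 8.8·0.0917 = 0.8070
Lq = ρ²(1+C_s²)/(2(1−ρ)) = 0.6512·(1+2.739)/(2·0.1930)
= 0.6512·3.7390/0.3861 = 6.30641

Final: 6.30641


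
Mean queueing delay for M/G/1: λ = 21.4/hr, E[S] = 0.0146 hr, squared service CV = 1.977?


ρ = λ·E[S] = 21.4·0.0146 = 0.3124
E[S²] = E[S]²(1+C_s²) = 0.0146²·(1+1.977) = 0.0006346
Wq = λ·E[S²]/(2(1−ρ)) = 21.4·0.0006346/(2·0.6876) = 0.009875 hr

Final: 0.009875 hr


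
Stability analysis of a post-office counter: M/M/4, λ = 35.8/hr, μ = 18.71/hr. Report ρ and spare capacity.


Total capacity cμ = 4·18.71 = 74.84/hr
ρ = λ/(cμ) = 35.8/74.84 = 0.4784
Stable ⇔ ρ < 1: YES
Spare capacity = cμ − λ = 74.84 − 35.8 = 39.04/hr

Final: ρ = 0.4784; stable; margin = 39.04/hr


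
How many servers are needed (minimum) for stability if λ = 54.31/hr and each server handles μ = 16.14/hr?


Stability requires cμ > λ ⇔ c > λ/μ.
λ/μ = 54.31/16.14 = 3.3649
Minimum integer c = ⌊3.3649⌋ + 1 = 4
Check: 4·16.14 = 64.56 > 54.31, while 3·16.14 = 48.42 ≤ 54.31

Final: 4 servers


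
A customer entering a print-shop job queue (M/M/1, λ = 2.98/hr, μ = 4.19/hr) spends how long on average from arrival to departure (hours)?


W = 1/(μ−λ) = 1/(4.19 − 2.98) = 1/1.21 = 0.8264 hr

Final: 0.8264 hr


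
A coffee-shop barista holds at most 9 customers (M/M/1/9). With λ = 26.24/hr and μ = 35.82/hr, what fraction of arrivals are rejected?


ρ = λ/μ = 26.24/35.82 = 0.7326
P_K = (1−ρ)ρ^K/(1−ρ^(K+1)) = (0.2674·0.060750)/(1 − 0.044502)
= 0.016247/0.955498 = 0.017004

Final: 0.017004


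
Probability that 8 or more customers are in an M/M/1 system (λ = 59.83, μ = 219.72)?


ρ = 59.83/219.72 = 0.2723
P(N ≥ n) = ρ^n = 0.2723^8 = 0.00003023

Final: 0.00003023


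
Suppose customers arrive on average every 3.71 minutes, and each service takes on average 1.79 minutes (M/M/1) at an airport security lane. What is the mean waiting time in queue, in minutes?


λ = 60/3.71 = 16.1725 /hr
μ = 60/1.79 = 33.5196 /hr
ρ = λ/μ = 16.1725/33.5196 = 0.4825
Wq = ρ/(μ−λ) = 0.4825/(33.5196−16.1725) = 0.02781 hr
In minutes: 0.02781·60 = 1.669 min

Final: 1.669 min


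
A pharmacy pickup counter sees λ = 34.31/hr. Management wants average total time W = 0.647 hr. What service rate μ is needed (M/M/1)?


W = 1/(μ−λ) ⇒ μ − λ = 1/W = 1/0.647 = 1.5456
μ = λ + 1/W = 34.31 + 1.5456 = 35.8556 per hr

Final: 35.8556 /hr


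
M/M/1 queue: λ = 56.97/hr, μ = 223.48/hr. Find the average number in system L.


ρ = λ/μ = 56.97/223.48 = 0.2549
L = ρ/(1−ρ) = 0.2549/(1 − 0.2549) = 0.2549/0.7451 = 0.3421

Final: 0.3421


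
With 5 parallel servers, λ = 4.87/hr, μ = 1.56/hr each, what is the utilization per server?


ρ = λ/(cμ) = 4.87/(5·1.56) = 4.87/7.80 = 0.6244

Final: 0.6244


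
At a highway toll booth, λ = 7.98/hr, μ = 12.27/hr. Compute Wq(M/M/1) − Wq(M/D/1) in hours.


ρ = 7.98/12.27 = 0.6504
Wq(M/M/1) = ρ/(μ−λ) = 0.6504/4.29 = 0.15160 hr
Wq(M/D/1) = ρ/(2(μ−λ)) = 0.07580 hr
Savings = 0.15160 − 0.07580 = 0.07580 hr

Final: 0.07580 hr


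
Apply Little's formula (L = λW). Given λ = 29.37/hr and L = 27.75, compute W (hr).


W = L/λ = 27.75/29.37 = 0.9448 hr

Final: 0.9448 hr


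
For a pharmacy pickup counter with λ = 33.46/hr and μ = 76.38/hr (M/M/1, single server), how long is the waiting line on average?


ρ = 33.46/76.38 = 0.4381
Lq = ρ²/(1−ρ) = 0.1919/0.5619 = 0.3415

Final: 0.3415


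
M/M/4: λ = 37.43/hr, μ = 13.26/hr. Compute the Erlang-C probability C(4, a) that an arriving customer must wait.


a = λ/μ = 2.8228; ρ = a/4 = 0.7057
P₀ = 0.048676 (from M/M/c formula)
C(c,a) = [a^c/(c!(1−ρ))]·P₀ = [63.48998/(24·0.2943)]·0.048676
= 8.98865·0.048676 = 0.437529

Final: 0.437529


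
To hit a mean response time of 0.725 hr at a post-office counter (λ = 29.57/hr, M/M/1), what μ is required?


W = 1/(μ−λ) ⇒ μ − λ = 1/W = 1/0.725 = 1.3793
μ = λ + 1/W = 29.57 + 1.3793 = 30.9493 per hr

Final: 30.9493 /hr


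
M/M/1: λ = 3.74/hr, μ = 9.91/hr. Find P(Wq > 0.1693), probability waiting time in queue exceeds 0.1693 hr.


ρ = 3.74/9.91 = 0.3774
P(Wq > t) = ρ·e^{−(μ−λ)t} = 0.3774·e^{−1.0446}
= 0.3774·0.351839 = 0.132783

Final: 0.132783


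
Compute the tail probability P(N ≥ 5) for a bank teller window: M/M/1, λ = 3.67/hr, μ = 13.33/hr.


ρ = 3.67/13.33 = 0.2753
P(N ≥ n) = ρ^n = 0.2753^5 = 0.001582

Final: 0.001582


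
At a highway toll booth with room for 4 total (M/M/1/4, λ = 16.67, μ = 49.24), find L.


ρ = 16.67/49.24 = 0.3385
L = ρ[1 − (K+1)ρ^K + Kρ^(K+1)] / [(1−ρ)(1−ρ^(K+1))]
Numerator: 0.3385·(1 − 5·0.013136 + 4·0.004447) = 0.322332
Denominator: (0.6615)·(0.995553) = 0.658512
L = 0.322332/0.658512 = 0.4895

Final: 0.4895


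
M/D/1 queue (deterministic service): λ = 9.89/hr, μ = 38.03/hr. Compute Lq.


ρ = 9.89/38.03 = 0.2601
M/D/1: Lq = ρ²/(2(1−ρ)) = 0.06763/(2·0.7399) = 0.04570

Final: 0.04570


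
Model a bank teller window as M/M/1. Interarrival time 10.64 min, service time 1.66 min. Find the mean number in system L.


λ = 60/10.64 = 5.6391 /hr
μ = 60/1.66 = 36.1446 /hr
ρ = λ/μ = 5.6391/36.1446 = 0.1560
L = ρ/(1−ρ) = 0.1560/0.8440 = 0.1849

Final: 0.1849


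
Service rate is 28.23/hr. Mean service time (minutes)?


Mean service time = 1/μ = 1/28.23 hour = 0.03542 hour
In minutes: 0.03542 × 60 = 2.1254 min

Final: 2.1254 min


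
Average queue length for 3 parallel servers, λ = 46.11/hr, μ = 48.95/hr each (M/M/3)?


a = λ/μ = 0.9420; ρ = a/3 = 0.3140
P₀ = 0.386292
Lq = P₀·a^c·ρ / (c!·(1−ρ)²) = 0.386292·0.83585·0.3140/(6·0.47060)
= 0.03591

Final: 0.03591


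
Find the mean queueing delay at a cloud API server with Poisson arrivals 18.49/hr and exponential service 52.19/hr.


ρ = 18.49/52.19 = 0.3543
Wq = ρ/(μ−λ) = 0.3543/(52.19 − 18.49) = 0.3543/33.70 = 0.01051 hr

Final: 0.01051 hr


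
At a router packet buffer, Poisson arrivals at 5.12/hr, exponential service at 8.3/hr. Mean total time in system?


W = 1/(μ−λ) = 1/(8.3 − 5.12) = 1/3.18 = 0.3145 hr

Final: 0.3145 hr


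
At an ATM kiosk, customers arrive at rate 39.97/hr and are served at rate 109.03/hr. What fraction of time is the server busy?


ρ = λ/μ = 39.97/109.03 = 0.3666

Final: 0.3666


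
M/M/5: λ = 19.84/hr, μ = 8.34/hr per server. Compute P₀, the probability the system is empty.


a = λ/μ = 19.84/8.34 = 2.3789; ρ = a/c = 0.4758
Σ_{k=0}^{4} a^k/k! (terms k=0..4) = 1.00000 + 2.37890 + 2.82958 + 2.24376 + 1.33442 = 9.78664
Tail: a^5/(5!(1−ρ)) = 76.18651/(120·0.5242) = 1.21111
P₀ = 1/(9.78664 + 1.21111) = 1/10.99775 = 0.090928

Final: 0.090928
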